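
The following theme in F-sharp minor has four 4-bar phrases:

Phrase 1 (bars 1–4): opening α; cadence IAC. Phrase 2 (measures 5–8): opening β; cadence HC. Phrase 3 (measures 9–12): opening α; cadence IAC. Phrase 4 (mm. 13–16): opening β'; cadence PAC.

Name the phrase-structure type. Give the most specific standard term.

parallel double period

Four phrases in two halves: the first half (measures 1-8) ends with a half cadence, the second (mm. 9–16) with a perfect authentic cadence — a large antecedent–consequent pair, i.e. a double period.
Phrase 3 begins with the same material as phrase 1, making it parallel.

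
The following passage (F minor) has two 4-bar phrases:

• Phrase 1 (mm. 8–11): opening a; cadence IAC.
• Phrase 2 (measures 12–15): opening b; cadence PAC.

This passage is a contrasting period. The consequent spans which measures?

measures 12–15

The antecedent is the phrase ending with the weaker cadence (imperfect authentic cadence, phrase 1) and the consequent the one ending more conclusively (perfect authentic cadence, phrase 2); the consequent is mm. 12–15.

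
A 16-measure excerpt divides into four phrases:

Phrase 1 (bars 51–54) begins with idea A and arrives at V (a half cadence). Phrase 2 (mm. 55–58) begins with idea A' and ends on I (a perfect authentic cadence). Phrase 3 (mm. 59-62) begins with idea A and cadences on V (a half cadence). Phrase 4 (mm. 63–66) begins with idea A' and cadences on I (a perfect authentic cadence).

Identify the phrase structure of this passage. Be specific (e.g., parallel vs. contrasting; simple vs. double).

repeated period

The cadence pattern HC–PAC–HC–PAC is weak–strong twice, and phrases 3–4 restate phrases 1–2: a period heard twice, not a double period (which would end weakly at phrase 2).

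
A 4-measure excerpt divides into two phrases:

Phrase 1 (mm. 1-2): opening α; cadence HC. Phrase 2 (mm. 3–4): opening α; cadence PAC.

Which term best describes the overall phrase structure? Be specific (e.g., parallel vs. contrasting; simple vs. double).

Phrase 1 ends with a half cadence (weaker) and phrase 2 with a perfect authentic cadence (stronger): antecedent + consequent = a period.
The two phrases open with the same material (α / α), so the period is parallel.

parallel period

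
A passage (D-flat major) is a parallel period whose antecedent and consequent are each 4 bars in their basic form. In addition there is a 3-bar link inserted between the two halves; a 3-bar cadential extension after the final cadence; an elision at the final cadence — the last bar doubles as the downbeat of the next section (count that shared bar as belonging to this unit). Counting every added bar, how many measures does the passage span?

14 measures

Basic parallel period: 4 + 4 = 8 bars.
8 (basic form) + 3 (link) + 3 (cadential extension) = 14.
The elision shares a bar with the next section but does not change this unit's count.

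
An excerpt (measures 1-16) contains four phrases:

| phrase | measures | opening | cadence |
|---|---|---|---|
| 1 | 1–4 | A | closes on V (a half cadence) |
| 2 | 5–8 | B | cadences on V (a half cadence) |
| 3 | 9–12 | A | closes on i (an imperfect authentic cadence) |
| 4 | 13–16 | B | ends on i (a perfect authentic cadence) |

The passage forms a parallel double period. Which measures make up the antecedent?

In a double period the first pair of phrases (ending half cadence) is the large antecedent and the second pair (ending perfect authentic cadence) is the large consequent; the antecedent is measures 1–8.

measures 1–8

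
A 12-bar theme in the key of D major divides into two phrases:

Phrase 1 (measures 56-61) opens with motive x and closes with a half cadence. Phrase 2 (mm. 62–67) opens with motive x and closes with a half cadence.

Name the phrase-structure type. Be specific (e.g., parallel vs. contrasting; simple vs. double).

Both phrases have the same opening (x) and the same cadence (half cadence): the second is a restatement, not a consequent, so this is a repeated phrase rather than a period.

repeated phrase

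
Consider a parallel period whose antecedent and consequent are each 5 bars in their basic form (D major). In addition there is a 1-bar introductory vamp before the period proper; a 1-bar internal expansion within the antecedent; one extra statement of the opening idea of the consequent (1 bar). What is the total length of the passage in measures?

Basic parallel period: 5 + 5 = 10 bars.
10 (basic form) + 1 (introduction) + 1 (internal expansion) + 1 (extra statement) = 13.

13 measures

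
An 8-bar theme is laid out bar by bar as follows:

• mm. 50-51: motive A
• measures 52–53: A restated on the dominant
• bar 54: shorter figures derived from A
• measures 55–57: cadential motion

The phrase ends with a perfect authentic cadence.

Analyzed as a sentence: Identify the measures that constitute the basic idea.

The presentation of a sentence is the basic idea (mm. 50-51) plus its repetition (measures 52-53); the basic idea is therefore measures 50–51.

measures 50–51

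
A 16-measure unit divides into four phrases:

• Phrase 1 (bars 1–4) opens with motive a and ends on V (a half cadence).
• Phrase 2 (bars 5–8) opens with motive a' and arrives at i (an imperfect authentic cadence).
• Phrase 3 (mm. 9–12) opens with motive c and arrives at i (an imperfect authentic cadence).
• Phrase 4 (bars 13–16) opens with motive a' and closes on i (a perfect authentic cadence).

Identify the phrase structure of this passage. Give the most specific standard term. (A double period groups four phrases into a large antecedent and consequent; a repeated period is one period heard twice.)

Four phrases in two halves: the first half (mm. 1–8) ends with an imperfect authentic cadence, the second (measures 9–16) with a perfect authentic cadence — a large antecedent–consequent pair, i.e. a double period.
Phrase 3 begins with different material from phrase 1, making it contrasting.

contrasting double period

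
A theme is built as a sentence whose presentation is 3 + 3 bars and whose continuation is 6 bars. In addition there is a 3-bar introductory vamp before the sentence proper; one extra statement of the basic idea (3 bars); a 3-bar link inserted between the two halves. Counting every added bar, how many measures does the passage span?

Basic sentence: 3 + 3 + 6 = 12 bars.
12 (basic form) + 3 (introduction) + 3 (extra statement) + 3 (link) = 21.

21 measures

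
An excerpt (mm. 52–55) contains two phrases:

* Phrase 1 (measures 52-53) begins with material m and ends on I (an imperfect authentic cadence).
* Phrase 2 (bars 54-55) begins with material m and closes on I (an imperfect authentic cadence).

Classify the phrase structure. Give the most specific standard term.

repeated phrase

Both phrases have the same opening (m) and the same cadence (imperfect authentic cadence): the second is a restatement, not a consequent, so this is a repeated phrase rather than a period.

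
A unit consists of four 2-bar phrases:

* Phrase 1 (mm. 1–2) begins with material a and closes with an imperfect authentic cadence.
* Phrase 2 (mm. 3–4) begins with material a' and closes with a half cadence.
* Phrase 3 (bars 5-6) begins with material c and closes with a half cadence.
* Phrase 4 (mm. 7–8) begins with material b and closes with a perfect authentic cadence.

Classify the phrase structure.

contrasting double period

Four phrases in two halves: the first half (mm. 1–4) ends with a half cadence, the second (mm. 5–8) with a perfect authentic cadence — a large antecedent–consequent pair, i.e. a double period.
Phrase 3 begins with different material from phrase 1, making it contrasting.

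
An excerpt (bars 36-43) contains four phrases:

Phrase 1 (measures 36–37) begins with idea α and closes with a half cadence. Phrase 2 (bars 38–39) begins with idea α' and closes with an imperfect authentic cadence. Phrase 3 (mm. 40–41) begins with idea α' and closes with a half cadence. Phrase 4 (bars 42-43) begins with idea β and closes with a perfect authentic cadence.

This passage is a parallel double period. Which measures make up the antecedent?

measures 36–39

In a double period the four phrases pair into a large antecedent (phrases 1–2, ending imperfect authentic cadence) and a large consequent (phrases 3–4, ending perfect authentic cadence). The antecedent spans measures 36–39.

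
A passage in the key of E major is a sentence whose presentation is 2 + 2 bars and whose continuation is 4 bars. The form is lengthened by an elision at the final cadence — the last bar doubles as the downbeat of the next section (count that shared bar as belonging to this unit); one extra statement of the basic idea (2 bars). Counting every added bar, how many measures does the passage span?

Basic sentence: 2 + 2 + 4 = 8 bars.
8 (basic form) + 2 (extra statement) = 10.
The elision shares a bar with the next section but does not change this unit's count.

10 measures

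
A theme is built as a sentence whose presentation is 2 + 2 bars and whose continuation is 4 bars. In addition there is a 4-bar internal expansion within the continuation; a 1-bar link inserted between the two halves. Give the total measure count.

13 measures

Basic sentence: 2 + 2 + 4 = 8 bars.
8 (basic form) + 4 (internal expansion) + 1 (link) = 13.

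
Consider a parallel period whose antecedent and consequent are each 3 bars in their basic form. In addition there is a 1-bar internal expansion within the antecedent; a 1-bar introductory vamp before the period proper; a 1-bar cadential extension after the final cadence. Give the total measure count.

Basic parallel period: 3 + 3 = 6 bars.
6 (basic form) + 1 (internal expansion) + 1 (introduction) + 1 (cadential extension) = 9.

9 measures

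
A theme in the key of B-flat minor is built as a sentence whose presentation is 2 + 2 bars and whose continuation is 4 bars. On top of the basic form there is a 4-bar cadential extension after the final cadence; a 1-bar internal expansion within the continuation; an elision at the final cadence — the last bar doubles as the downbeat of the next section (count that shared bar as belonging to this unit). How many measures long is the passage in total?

Basic sentence: 2 + 2 + 4 = 8 bars.
8 (basic form) + 4 (cadential extension) + 1 (internal expansion) = 13.
The elision shares a bar with the next section but does not change this unit's count.

13 measures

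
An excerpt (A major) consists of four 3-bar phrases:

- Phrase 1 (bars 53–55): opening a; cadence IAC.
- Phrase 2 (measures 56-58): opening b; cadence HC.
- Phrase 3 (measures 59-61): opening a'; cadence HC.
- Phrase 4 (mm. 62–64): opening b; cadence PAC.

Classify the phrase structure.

Four phrases in two halves: the first half (measures 53-58) ends with a half cadence, the second (bars 59–64) with a perfect authentic cadence — a large antecedent–consequent pair, i.e. a double period.
Phrase 3 begins with the same material as phrase 1, making it parallel.

parallel double period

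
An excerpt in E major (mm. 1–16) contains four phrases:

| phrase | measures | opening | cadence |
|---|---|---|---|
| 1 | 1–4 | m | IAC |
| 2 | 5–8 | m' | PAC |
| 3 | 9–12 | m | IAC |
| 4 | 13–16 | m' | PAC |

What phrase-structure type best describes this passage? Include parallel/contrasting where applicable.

repeated period

The cadence pattern IAC–PAC–IAC–PAC is weak–strong twice, and phrases 3–4 restate phrases 1–2: a period heard twice, not a double period (which would end weakly at phrase 2).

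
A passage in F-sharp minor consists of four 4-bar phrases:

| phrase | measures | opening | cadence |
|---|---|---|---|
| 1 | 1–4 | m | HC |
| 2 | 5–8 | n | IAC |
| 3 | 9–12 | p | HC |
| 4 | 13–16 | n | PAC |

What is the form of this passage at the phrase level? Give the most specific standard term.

contrasting double period

Four phrases in two halves: the first half (mm. 1–8) ends with an imperfect authentic cadence, the second (bars 9-16) with a perfect authentic cadence — a large antecedent–consequent pair, i.e. a double period.
Phrase 3 begins with different material from phrase 1, making it contrasting.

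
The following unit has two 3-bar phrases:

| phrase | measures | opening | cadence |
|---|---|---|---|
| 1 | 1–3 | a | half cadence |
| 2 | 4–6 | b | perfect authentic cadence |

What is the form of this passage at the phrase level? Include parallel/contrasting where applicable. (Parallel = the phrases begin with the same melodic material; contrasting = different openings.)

Phrase 1 ends with a half cadence (weaker) and phrase 2 with a perfect authentic cadence (stronger): antecedent + consequent = a period.
The two phrases open with different material (a / b), so the period is contrasting.

contrasting period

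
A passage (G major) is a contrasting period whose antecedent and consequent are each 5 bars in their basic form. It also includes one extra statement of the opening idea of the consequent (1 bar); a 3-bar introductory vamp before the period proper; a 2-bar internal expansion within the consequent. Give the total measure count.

16 measures

Basic contrasting period: 5 + 5 = 10 bars.
10 (basic form) + 1 (extra statement) + 3 (introduction) + 2 (internal expansion) = 16.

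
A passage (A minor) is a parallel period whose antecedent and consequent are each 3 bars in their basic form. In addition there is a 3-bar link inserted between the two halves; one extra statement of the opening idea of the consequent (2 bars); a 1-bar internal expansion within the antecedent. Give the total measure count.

12 measures

Basic parallel period: 3 + 3 = 6 bars.
6 (basic form) + 3 (link) + 2 (extra statement) + 1 (internal expansion) = 12.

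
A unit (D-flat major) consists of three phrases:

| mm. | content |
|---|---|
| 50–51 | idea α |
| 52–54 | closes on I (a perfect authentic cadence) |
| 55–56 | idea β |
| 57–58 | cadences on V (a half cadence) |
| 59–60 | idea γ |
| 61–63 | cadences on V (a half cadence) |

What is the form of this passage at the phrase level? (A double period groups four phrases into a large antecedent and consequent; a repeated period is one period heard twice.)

phrase group

The final phrase closes with a half cadence, which is not stronger than the preceding half cadence; the 3 phrases lack an overall antecedent–consequent design and so form a phrase group.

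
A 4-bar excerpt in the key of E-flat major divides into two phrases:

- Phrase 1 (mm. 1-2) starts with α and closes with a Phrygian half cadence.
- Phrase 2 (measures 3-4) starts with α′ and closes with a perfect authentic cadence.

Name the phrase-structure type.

parallel period

Phrase 1 ends with a Phrygian half cadence (weaker) and phrase 2 with a perfect authentic cadence (stronger): antecedent + consequent = a period.
The two phrases open with the same material (α / α′), so the period is parallel.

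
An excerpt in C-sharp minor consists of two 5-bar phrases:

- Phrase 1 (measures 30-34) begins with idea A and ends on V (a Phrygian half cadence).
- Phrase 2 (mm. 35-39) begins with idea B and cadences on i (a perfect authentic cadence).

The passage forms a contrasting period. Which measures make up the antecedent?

The phrase ending with the weaker cadence (Phrygian half cadence) is the antecedent; the one ending more conclusively (perfect authentic cadence) is the consequent. The antecedent is measures 30–34.

measures 30–34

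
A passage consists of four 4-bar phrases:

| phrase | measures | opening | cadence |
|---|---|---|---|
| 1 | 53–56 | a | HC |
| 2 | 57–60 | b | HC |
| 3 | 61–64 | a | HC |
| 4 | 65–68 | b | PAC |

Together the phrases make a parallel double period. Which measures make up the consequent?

measures 61–68

In a double period the first pair of phrases (ending half cadence) is the large antecedent and the second pair (ending perfect authentic cadence) is the large consequent; the consequent is measures 61–68.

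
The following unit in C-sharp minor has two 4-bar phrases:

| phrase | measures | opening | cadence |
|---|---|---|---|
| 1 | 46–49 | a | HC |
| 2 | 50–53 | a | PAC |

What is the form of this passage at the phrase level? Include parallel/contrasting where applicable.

Phrase 1 ends with a half cadence (weaker) and phrase 2 with a perfect authentic cadence (stronger): antecedent + consequent = a period.
The two phrases open with the same material (a / a), so the period is parallel.

parallel period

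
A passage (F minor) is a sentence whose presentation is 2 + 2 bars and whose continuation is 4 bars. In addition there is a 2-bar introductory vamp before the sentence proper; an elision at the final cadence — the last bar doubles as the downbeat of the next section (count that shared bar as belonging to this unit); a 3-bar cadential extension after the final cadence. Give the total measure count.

13 measures

Basic sentence: 2 + 2 + 4 = 8 bars.
8 (basic form) + 2 (introduction) + 3 (cadential extension) = 13.
The elision shares a bar with the next section but does not change this unit's count.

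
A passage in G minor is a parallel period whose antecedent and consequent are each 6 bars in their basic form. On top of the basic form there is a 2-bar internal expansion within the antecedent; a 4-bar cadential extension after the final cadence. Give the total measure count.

18 measures

Basic parallel period: 6 + 6 = 12 bars.
12 (basic form) + 2 (internal expansion) + 4 (cadential extension) = 18.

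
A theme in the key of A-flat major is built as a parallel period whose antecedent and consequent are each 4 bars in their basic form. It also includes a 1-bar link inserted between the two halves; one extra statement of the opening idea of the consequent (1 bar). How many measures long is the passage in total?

10 measures

Basic parallel period: 4 + 4 = 8 bars.
8 (basic form) + 1 (link) + 1 (extra statement) = 10.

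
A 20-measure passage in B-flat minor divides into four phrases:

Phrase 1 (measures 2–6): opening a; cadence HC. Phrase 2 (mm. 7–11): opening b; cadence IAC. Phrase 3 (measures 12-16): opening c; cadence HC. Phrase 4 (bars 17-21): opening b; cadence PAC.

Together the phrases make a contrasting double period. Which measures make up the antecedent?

measures 2–11

In a double period the first pair of phrases (ending imperfect authentic cadence) is the large antecedent and the second pair (ending perfect authentic cadence) is the large consequent; the antecedent is measures 2–11.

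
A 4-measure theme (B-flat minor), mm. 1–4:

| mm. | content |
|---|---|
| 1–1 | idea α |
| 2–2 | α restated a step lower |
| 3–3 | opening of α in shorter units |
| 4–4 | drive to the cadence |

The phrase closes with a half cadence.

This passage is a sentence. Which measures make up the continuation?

measures 3–4

After the presentation (mm. 1–2), the continuation covers the fragmentation through the cadence: mm. 3–4.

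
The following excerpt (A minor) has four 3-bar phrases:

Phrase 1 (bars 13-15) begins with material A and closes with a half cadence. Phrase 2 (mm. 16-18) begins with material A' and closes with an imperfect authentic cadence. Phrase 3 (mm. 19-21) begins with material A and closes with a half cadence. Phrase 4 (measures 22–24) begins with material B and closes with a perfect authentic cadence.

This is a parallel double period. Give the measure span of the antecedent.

In a double period the first pair of phrases (ending imperfect authentic cadence) is the large antecedent and the second pair (ending perfect authentic cadence) is the large consequent; the antecedent is measures 13–18.

measures 13–18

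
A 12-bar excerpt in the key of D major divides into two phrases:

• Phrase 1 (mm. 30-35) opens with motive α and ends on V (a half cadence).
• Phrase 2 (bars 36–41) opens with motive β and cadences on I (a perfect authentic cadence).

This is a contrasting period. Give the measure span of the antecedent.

measures 30–35

The phrase ending with the weaker cadence (half cadence) is the antecedent; the one ending more conclusively (perfect authentic cadence) is the consequent. The antecedent is measures 30–35.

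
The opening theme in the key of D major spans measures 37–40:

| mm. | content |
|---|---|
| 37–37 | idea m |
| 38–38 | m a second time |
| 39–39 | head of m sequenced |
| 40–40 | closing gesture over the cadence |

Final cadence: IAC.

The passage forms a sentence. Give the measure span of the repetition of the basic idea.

measures 38–38

The presentation of a sentence is the basic idea (bar 37) plus its repetition (m. 38); the repetition of the basic idea is therefore m. 38.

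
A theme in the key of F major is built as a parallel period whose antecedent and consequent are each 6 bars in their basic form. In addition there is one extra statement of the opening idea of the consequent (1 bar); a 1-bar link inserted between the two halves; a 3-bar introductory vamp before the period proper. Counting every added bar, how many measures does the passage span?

Basic parallel period: 6 + 6 = 12 bars.
12 (basic form) + 1 (extra statement) + 1 (link) + 3 (introduction) = 17.

17 measures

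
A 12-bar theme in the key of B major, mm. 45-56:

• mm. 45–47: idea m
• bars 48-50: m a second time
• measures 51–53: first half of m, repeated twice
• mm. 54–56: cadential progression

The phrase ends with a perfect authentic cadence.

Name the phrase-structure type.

Basic idea (measures 45–47) + its repetition (measures 48–50) form the presentation; fragmentation and cadence (measures 51–56) form the continuation — the 12-bar whole is a sentence.

sentence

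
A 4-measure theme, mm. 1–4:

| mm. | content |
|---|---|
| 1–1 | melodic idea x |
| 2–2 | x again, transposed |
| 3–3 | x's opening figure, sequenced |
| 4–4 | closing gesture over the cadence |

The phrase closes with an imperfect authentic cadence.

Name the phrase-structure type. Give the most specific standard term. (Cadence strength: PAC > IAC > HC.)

sentence

Basic idea (measure 1) + its repetition (m. 2) form the presentation; fragmentation and cadence (bars 3–4) form the continuation — the 4-bar whole is a sentence.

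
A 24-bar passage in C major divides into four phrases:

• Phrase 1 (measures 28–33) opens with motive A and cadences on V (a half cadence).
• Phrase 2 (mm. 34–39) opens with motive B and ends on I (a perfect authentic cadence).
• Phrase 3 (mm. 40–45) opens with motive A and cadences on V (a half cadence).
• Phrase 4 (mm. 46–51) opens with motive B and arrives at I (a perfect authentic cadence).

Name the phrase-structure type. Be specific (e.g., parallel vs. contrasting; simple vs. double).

repeated period

The cadence pattern HC–PAC–HC–PAC is weak–strong twice, and phrases 3–4 restate phrases 1–2: a period heard twice, not a double period (which would end weakly at phrase 2).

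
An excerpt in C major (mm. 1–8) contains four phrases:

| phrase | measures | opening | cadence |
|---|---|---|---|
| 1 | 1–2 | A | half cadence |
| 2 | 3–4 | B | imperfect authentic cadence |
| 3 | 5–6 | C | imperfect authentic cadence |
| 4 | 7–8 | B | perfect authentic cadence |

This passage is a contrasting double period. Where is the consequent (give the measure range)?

measures 5–8

In a double period the four phrases pair into a large antecedent (phrases 1–2, ending imperfect authentic cadence) and a large consequent (phrases 3–4, ending perfect authentic cadence). The consequent spans measures 5–8.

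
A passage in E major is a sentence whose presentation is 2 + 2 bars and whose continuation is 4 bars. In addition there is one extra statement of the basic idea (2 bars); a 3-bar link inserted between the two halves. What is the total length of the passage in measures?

Basic sentence: 2 + 2 + 4 = 8 bars.
8 (basic form) + 2 (extra statement) + 3 (link) = 13.

13 measures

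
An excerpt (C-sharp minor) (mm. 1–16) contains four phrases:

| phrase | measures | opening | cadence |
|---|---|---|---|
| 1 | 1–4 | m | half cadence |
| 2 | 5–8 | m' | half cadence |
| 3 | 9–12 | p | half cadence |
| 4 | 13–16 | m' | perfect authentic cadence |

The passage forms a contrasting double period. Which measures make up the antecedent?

In a double period the four phrases pair into a large antecedent (phrases 1–2, ending half cadence) and a large consequent (phrases 3–4, ending perfect authentic cadence). The antecedent spans mm. 1–8.

measures 1–8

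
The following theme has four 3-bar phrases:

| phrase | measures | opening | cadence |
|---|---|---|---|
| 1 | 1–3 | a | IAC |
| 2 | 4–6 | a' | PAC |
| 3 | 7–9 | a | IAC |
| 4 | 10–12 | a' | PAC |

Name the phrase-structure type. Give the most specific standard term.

repeated period

The cadence pattern IAC–PAC–IAC–PAC is weak–strong twice, and phrases 3–4 restate phrases 1–2: a period heard twice, not a double period (which would end weakly at phrase 2).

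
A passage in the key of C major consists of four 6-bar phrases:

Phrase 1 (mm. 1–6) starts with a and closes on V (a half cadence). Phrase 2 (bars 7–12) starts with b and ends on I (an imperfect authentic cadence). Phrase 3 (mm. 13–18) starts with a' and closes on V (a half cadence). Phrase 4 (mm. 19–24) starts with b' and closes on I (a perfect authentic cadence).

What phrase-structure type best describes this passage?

parallel double period

Four phrases in two halves: the first half (mm. 1-12) ends with an imperfect authentic cadence, the second (mm. 13–24) with a perfect authentic cadence — a large antecedent–consequent pair, i.e. a double period.
Phrase 3 begins with the same material as phrase 1, making it parallel.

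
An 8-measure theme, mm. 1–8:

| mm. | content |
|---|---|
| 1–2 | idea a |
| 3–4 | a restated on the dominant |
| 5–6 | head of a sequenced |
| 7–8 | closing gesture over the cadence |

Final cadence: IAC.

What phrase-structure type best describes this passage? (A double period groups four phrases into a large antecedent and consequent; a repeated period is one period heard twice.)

sentence

Basic idea (mm. 1–2) + its repetition (measures 3–4) form the presentation; fragmentation and cadence (measures 5–8) form the continuation — the 8-bar whole is a sentence.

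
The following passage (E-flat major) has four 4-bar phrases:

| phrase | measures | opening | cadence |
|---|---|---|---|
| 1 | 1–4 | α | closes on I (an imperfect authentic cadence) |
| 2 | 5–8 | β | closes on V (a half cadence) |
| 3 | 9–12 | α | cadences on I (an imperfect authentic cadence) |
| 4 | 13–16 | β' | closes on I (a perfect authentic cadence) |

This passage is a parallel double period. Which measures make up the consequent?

measures 9–16

In a double period the four phrases pair into a large antecedent (phrases 1–2, ending half cadence) and a large consequent (phrases 3–4, ending perfect authentic cadence). The consequent spans mm. 9–16.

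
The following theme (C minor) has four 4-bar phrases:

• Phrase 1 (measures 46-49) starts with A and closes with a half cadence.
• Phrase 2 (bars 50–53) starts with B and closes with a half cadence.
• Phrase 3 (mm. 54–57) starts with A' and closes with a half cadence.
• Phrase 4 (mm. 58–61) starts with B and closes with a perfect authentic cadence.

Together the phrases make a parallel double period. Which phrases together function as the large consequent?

In a double period the first pair of phrases (ending half cadence) is the large antecedent and the second pair (ending perfect authentic cadence) is the large consequent; the consequent is phrases 3 and 4.

phrases 3 and 4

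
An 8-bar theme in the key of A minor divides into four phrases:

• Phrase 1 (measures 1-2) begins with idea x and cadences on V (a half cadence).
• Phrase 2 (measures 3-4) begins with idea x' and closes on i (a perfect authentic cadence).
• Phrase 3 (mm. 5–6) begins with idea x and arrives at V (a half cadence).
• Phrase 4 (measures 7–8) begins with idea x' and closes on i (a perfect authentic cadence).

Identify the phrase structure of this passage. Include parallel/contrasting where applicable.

The cadence pattern HC–PAC–HC–PAC is weak–strong twice, and phrases 3–4 restate phrases 1–2: a period heard twice, not a double period (which would end weakly at phrase 2).

repeated period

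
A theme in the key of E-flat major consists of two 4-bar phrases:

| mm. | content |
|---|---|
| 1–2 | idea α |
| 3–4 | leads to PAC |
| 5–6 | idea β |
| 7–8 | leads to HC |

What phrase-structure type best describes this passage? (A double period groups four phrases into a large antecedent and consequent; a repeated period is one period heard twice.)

The second phrase closes with a half cadence, which is not stronger than the first phrase's perfect authentic cadence; without a weak→strong cadential pair there is no antecedent–consequent relationship, so this is a phrase group rather than a period.

phrase group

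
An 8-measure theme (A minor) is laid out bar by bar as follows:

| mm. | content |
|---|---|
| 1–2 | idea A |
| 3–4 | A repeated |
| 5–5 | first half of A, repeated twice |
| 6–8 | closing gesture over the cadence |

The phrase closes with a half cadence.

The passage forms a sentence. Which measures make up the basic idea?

The presentation of a sentence is the basic idea (measures 1-2) plus its repetition (mm. 3-4); the basic idea is therefore mm. 1–2.

measures 1–2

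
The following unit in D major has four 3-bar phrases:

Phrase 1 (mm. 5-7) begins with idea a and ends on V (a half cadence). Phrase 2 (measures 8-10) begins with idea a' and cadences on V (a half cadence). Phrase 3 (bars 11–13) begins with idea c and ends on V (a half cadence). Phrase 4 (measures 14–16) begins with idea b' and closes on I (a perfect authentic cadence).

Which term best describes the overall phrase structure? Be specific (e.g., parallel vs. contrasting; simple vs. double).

Four phrases in two halves: the first half (mm. 5–10) ends with a half cadence, the second (mm. 11-16) with a perfect authentic cadence — a large antecedent–consequent pair, i.e. a double period.
Phrase 3 begins with different material from phrase 1, making it contrasting.

contrasting double period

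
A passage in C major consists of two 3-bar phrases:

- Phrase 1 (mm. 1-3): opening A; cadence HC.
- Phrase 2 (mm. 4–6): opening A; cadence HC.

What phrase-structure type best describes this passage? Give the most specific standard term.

Both phrases have the same opening (A) and the same cadence (half cadence): the second is a restatement, not a consequent, so this is a repeated phrase rather than a period.

repeated phrase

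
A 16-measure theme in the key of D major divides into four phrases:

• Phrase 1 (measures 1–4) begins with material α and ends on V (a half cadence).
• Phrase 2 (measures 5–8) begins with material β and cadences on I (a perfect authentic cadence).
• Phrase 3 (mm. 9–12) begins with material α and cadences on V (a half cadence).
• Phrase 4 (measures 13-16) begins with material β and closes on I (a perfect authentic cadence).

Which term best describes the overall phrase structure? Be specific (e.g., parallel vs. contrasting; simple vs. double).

repeated period

The cadence pattern HC–PAC–HC–PAC is weak–strong twice, and phrases 3–4 restate phrases 1–2: a period heard twice, not a double period (which would end weakly at phrase 2).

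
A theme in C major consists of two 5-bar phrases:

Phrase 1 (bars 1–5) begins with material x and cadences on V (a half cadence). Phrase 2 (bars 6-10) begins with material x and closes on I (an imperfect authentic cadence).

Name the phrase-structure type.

parallel period

Phrase 1 ends with a half cadence (weaker) and phrase 2 with an imperfect authentic cadence (stronger): antecedent + consequent = a period.
The two phrases open with the same material (x / x), so the period is parallel.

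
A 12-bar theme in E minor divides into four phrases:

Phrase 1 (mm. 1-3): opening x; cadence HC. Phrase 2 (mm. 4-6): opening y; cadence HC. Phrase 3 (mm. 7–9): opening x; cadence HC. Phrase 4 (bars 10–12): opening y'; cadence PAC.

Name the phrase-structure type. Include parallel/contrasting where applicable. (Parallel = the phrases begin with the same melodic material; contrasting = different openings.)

parallel double period

Four phrases in two halves: the first half (bars 1–6) ends with a half cadence, the second (bars 7-12) with a perfect authentic cadence — a large antecedent–consequent pair, i.e. a double period.
Phrase 3 begins with the same material as phrase 1, making it parallel.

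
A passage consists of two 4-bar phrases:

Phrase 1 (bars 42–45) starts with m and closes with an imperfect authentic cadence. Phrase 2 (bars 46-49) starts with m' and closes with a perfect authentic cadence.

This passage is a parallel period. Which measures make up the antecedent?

The antecedent is the phrase ending with the weaker cadence (imperfect authentic cadence, phrase 1) and the consequent the one ending more conclusively (perfect authentic cadence, phrase 2); the antecedent is bars 42–45.

measures 42–45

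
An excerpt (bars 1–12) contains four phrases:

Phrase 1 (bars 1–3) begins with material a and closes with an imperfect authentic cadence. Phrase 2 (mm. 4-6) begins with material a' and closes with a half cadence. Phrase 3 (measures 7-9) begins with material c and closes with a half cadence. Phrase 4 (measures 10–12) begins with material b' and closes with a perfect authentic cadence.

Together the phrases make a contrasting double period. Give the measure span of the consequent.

measures 7–12

In a double period the first pair of phrases (ending half cadence) is the large antecedent and the second pair (ending perfect authentic cadence) is the large consequent; the consequent is measures 7–12.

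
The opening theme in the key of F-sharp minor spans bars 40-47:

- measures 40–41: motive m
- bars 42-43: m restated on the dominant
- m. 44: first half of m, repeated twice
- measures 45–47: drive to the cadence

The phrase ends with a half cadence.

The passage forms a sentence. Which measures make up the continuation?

measures 44–47

After the presentation (measures 40–43), the continuation covers the fragmentation through the cadence: bars 44-47.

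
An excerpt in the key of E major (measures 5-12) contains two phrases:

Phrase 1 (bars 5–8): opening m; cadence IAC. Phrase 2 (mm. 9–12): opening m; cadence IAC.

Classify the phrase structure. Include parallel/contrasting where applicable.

Both phrases have the same opening (m) and the same cadence (imperfect authentic cadence): the second is a restatement, not a consequent, so this is a repeated phrase rather than a period.

repeated phrase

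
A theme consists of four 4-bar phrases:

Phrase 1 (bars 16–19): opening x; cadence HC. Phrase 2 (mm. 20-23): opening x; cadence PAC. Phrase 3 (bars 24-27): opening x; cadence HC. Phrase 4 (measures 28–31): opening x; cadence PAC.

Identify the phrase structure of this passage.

repeated period

The cadence pattern HC–PAC–HC–PAC is weak–strong twice, and phrases 3–4 restate phrases 1–2: a period heard twice, not a double period (which would end weakly at phrase 2).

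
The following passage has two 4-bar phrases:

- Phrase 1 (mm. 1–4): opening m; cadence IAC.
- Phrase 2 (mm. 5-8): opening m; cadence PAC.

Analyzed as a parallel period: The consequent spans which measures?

The antecedent is the phrase ending with the weaker cadence (imperfect authentic cadence, phrase 1) and the consequent the one ending more conclusively (perfect authentic cadence, phrase 2); the consequent is mm. 5-8.

measures 5–8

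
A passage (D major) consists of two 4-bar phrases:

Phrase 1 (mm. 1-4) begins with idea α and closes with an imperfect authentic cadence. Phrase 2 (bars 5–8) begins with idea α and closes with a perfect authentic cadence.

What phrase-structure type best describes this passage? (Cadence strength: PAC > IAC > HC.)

parallel period

Phrase 1 ends with an imperfect authentic cadence (weaker) and phrase 2 with a perfect authentic cadence (stronger): antecedent + consequent = a period.
The two phrases open with the same material (α / α), so the period is parallel.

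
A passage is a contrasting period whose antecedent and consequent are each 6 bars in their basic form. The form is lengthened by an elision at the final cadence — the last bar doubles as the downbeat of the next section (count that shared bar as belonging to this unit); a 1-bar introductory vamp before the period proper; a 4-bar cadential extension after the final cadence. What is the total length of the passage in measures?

Basic contrasting period: 6 + 6 = 12 bars.
12 (basic form) + 1 (introduction) + 4 (cadential extension) = 17.
The elision shares a bar with the next section but does not change this unit's count.

17 measures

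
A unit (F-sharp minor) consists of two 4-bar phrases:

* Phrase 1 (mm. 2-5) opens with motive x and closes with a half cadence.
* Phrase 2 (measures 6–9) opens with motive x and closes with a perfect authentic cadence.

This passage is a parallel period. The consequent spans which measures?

measures 6–9

The antecedent is the phrase ending with the weaker cadence (half cadence, phrase 1) and the consequent the one ending more conclusively (perfect authentic cadence, phrase 2); the consequent is bars 6–9.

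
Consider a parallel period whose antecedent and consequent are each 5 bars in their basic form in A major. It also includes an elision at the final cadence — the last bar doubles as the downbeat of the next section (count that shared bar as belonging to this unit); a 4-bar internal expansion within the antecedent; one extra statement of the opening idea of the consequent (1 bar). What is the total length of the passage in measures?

Basic parallel period: 5 + 5 = 10 bars.
10 (basic form) + 4 (internal expansion) + 1 (extra statement) = 15.
The elision shares a bar with the next section but does not change this unit's count.

15 measures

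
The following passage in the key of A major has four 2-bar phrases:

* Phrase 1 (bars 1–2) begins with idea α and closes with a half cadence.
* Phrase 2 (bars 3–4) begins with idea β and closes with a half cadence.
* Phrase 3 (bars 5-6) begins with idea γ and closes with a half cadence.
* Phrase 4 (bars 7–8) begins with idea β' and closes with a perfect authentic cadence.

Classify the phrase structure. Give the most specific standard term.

Four phrases in two halves: the first half (mm. 1-4) ends with a half cadence, the second (measures 5-8) with a perfect authentic cadence — a large antecedent–consequent pair, i.e. a double period.
Phrase 3 begins with different material from phrase 1, making it contrasting.

contrasting double period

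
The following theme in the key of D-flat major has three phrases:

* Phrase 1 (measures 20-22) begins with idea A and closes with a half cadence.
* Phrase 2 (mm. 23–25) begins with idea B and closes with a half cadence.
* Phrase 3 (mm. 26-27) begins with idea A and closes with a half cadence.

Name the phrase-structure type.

The final phrase closes with a half cadence, which is not stronger than the preceding half cadence; the 3 phrases lack an overall antecedent–consequent design and so form a phrase group.

phrase group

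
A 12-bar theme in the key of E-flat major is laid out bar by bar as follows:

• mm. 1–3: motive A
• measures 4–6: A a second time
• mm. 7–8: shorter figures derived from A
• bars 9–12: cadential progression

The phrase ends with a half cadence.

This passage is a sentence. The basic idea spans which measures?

measures 1–3

The presentation of a sentence is the basic idea (bars 1–3) plus its repetition (mm. 4–6); the basic idea is therefore mm. 1–3.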